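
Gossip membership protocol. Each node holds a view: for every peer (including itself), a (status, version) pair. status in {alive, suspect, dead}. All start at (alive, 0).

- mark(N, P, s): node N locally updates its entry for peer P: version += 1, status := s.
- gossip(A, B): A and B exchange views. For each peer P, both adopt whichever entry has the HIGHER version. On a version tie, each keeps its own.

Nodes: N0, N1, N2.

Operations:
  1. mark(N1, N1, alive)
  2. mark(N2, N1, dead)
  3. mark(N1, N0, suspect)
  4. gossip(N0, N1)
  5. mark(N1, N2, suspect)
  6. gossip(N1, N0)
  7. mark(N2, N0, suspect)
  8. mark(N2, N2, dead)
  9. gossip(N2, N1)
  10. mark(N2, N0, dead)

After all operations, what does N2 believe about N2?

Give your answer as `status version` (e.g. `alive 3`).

Answer: dead 1

Derivation:
Op 1: N1 marks N1=alive -> (alive,v1)
Op 2: N2 marks N1=dead -> (dead,v1)
Op 3: N1 marks N0=suspect -> (suspect,v1)
Op 4: gossip N0<->N1 -> N0.N0=(suspect,v1) N0.N1=(alive,v1) N0.N2=(alive,v0) | N1.N0=(suspect,v1) N1.N1=(alive,v1) N1.N2=(alive,v0)
Op 5: N1 marks N2=suspect -> (suspect,v1)
Op 6: gossip N1<->N0 -> N1.N0=(suspect,v1) N1.N1=(alive,v1) N1.N2=(suspect,v1) | N0.N0=(suspect,v1) N0.N1=(alive,v1) N0.N2=(suspect,v1)
Op 7: N2 marks N0=suspect -> (suspect,v1)
Op 8: N2 marks N2=dead -> (dead,v1)
Op 9: gossip N2<->N1 -> N2.N0=(suspect,v1) N2.N1=(dead,v1) N2.N2=(dead,v1) | N1.N0=(suspect,v1) N1.N1=(alive,v1) N1.N2=(suspect,v1)
Op 10: N2 marks N0=dead -> (dead,v2)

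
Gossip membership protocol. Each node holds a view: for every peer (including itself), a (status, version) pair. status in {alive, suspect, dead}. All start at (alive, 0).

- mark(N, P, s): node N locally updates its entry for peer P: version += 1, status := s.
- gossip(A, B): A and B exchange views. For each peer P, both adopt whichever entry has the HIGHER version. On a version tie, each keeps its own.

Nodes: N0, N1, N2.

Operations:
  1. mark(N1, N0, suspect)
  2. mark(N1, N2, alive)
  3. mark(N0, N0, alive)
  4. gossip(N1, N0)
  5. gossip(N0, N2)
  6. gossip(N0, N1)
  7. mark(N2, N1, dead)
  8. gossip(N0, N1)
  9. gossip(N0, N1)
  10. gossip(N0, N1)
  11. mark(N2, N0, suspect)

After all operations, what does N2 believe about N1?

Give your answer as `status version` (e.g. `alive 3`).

Answer: dead 1

Derivation:
Op 1: N1 marks N0=suspect -> (suspect,v1)
Op 2: N1 marks N2=alive -> (alive,v1)
Op 3: N0 marks N0=alive -> (alive,v1)
Op 4: gossip N1<->N0 -> N1.N0=(suspect,v1) N1.N1=(alive,v0) N1.N2=(alive,v1) | N0.N0=(alive,v1) N0.N1=(alive,v0) N0.N2=(alive,v1)
Op 5: gossip N0<->N2 -> N0.N0=(alive,v1) N0.N1=(alive,v0) N0.N2=(alive,v1) | N2.N0=(alive,v1) N2.N1=(alive,v0) N2.N2=(alive,v1)
Op 6: gossip N0<->N1 -> N0.N0=(alive,v1) N0.N1=(alive,v0) N0.N2=(alive,v1) | N1.N0=(suspect,v1) N1.N1=(alive,v0) N1.N2=(alive,v1)
Op 7: N2 marks N1=dead -> (dead,v1)
Op 8: gossip N0<->N1 -> N0.N0=(alive,v1) N0.N1=(alive,v0) N0.N2=(alive,v1) | N1.N0=(suspect,v1) N1.N1=(alive,v0) N1.N2=(alive,v1)
Op 9: gossip N0<->N1 -> N0.N0=(alive,v1) N0.N1=(alive,v0) N0.N2=(alive,v1) | N1.N0=(suspect,v1) N1.N1=(alive,v0) N1.N2=(alive,v1)
Op 10: gossip N0<->N1 -> N0.N0=(alive,v1) N0.N1=(alive,v0) N0.N2=(alive,v1) | N1.N0=(suspect,v1) N1.N1=(alive,v0) N1.N2=(alive,v1)
Op 11: N2 marks N0=suspect -> (suspect,v2)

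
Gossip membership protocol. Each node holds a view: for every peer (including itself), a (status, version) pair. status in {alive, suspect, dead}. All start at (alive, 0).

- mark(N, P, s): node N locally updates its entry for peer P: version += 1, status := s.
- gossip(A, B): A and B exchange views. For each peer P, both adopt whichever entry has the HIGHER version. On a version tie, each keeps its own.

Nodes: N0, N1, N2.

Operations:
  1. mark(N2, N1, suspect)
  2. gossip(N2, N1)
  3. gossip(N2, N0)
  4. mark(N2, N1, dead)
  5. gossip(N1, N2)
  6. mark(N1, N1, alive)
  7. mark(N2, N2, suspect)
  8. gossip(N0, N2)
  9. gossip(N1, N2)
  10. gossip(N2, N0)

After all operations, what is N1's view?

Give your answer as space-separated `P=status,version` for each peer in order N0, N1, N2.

Answer: N0=alive,0 N1=alive,3 N2=suspect,1

Derivation:
Op 1: N2 marks N1=suspect -> (suspect,v1)
Op 2: gossip N2<->N1 -> N2.N0=(alive,v0) N2.N1=(suspect,v1) N2.N2=(alive,v0) | N1.N0=(alive,v0) N1.N1=(suspect,v1) N1.N2=(alive,v0)
Op 3: gossip N2<->N0 -> N2.N0=(alive,v0) N2.N1=(suspect,v1) N2.N2=(alive,v0) | N0.N0=(alive,v0) N0.N1=(suspect,v1) N0.N2=(alive,v0)
Op 4: N2 marks N1=dead -> (dead,v2)
Op 5: gossip N1<->N2 -> N1.N0=(alive,v0) N1.N1=(dead,v2) N1.N2=(alive,v0) | N2.N0=(alive,v0) N2.N1=(dead,v2) N2.N2=(alive,v0)
Op 6: N1 marks N1=alive -> (alive,v3)
Op 7: N2 marks N2=suspect -> (suspect,v1)
Op 8: gossip N0<->N2 -> N0.N0=(alive,v0) N0.N1=(dead,v2) N0.N2=(suspect,v1) | N2.N0=(alive,v0) N2.N1=(dead,v2) N2.N2=(suspect,v1)
Op 9: gossip N1<->N2 -> N1.N0=(alive,v0) N1.N1=(alive,v3) N1.N2=(suspect,v1) | N2.N0=(alive,v0) N2.N1=(alive,v3) N2.N2=(suspect,v1)
Op 10: gossip N2<->N0 -> N2.N0=(alive,v0) N2.N1=(alive,v3) N2.N2=(suspect,v1) | N0.N0=(alive,v0) N0.N1=(alive,v3) N0.N2=(suspect,v1)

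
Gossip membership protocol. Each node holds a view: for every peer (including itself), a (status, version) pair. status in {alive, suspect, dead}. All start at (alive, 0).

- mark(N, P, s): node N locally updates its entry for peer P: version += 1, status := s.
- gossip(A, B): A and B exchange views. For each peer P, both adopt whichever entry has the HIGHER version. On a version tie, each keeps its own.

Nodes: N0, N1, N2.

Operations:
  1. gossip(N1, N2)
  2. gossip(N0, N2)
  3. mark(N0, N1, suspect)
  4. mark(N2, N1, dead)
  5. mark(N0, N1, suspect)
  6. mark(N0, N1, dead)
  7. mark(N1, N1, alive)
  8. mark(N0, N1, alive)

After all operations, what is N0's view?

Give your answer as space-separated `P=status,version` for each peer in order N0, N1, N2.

Op 1: gossip N1<->N2 -> N1.N0=(alive,v0) N1.N1=(alive,v0) N1.N2=(alive,v0) | N2.N0=(alive,v0) N2.N1=(alive,v0) N2.N2=(alive,v0)
Op 2: gossip N0<->N2 -> N0.N0=(alive,v0) N0.N1=(alive,v0) N0.N2=(alive,v0) | N2.N0=(alive,v0) N2.N1=(alive,v0) N2.N2=(alive,v0)
Op 3: N0 marks N1=suspect -> (suspect,v1)
Op 4: N2 marks N1=dead -> (dead,v1)
Op 5: N0 marks N1=suspect -> (suspect,v2)
Op 6: N0 marks N1=dead -> (dead,v3)
Op 7: N1 marks N1=alive -> (alive,v1)
Op 8: N0 marks N1=alive -> (alive,v4)

Answer: N0=alive,0 N1=alive,4 N2=alive,0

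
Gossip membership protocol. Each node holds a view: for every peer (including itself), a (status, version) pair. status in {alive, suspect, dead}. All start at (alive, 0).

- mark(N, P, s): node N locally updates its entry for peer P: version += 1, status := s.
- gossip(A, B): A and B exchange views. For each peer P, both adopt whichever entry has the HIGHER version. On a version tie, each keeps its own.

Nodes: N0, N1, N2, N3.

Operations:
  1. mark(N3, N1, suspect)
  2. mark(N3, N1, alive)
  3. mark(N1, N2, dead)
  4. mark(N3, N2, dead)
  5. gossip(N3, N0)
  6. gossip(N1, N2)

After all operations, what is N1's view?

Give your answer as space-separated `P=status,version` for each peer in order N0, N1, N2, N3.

Answer: N0=alive,0 N1=alive,0 N2=dead,1 N3=alive,0

Derivation:
Op 1: N3 marks N1=suspect -> (suspect,v1)
Op 2: N3 marks N1=alive -> (alive,v2)
Op 3: N1 marks N2=dead -> (dead,v1)
Op 4: N3 marks N2=dead -> (dead,v1)
Op 5: gossip N3<->N0 -> N3.N0=(alive,v0) N3.N1=(alive,v2) N3.N2=(dead,v1) N3.N3=(alive,v0) | N0.N0=(alive,v0) N0.N1=(alive,v2) N0.N2=(dead,v1) N0.N3=(alive,v0)
Op 6: gossip N1<->N2 -> N1.N0=(alive,v0) N1.N1=(alive,v0) N1.N2=(dead,v1) N1.N3=(alive,v0) | N2.N0=(alive,v0) N2.N1=(alive,v0) N2.N2=(dead,v1) N2.N3=(alive,v0)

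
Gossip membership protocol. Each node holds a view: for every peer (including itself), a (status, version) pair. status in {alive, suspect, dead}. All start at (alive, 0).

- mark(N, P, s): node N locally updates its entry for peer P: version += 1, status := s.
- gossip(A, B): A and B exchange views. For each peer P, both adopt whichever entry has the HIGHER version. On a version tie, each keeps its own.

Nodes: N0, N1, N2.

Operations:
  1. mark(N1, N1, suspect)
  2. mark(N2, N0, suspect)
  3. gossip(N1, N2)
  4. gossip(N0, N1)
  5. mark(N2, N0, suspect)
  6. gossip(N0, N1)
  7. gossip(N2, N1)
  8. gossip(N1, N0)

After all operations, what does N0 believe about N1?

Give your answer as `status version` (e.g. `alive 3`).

Answer: suspect 1

Derivation:
Op 1: N1 marks N1=suspect -> (suspect,v1)
Op 2: N2 marks N0=suspect -> (suspect,v1)
Op 3: gossip N1<->N2 -> N1.N0=(suspect,v1) N1.N1=(suspect,v1) N1.N2=(alive,v0) | N2.N0=(suspect,v1) N2.N1=(suspect,v1) N2.N2=(alive,v0)
Op 4: gossip N0<->N1 -> N0.N0=(suspect,v1) N0.N1=(suspect,v1) N0.N2=(alive,v0) | N1.N0=(suspect,v1) N1.N1=(suspect,v1) N1.N2=(alive,v0)
Op 5: N2 marks N0=suspect -> (suspect,v2)
Op 6: gossip N0<->N1 -> N0.N0=(suspect,v1) N0.N1=(suspect,v1) N0.N2=(alive,v0) | N1.N0=(suspect,v1) N1.N1=(suspect,v1) N1.N2=(alive,v0)
Op 7: gossip N2<->N1 -> N2.N0=(suspect,v2) N2.N1=(suspect,v1) N2.N2=(alive,v0) | N1.N0=(suspect,v2) N1.N1=(suspect,v1) N1.N2=(alive,v0)
Op 8: gossip N1<->N0 -> N1.N0=(suspect,v2) N1.N1=(suspect,v1) N1.N2=(alive,v0) | N0.N0=(suspect,v2) N0.N1=(suspect,v1) N0.N2=(alive,v0)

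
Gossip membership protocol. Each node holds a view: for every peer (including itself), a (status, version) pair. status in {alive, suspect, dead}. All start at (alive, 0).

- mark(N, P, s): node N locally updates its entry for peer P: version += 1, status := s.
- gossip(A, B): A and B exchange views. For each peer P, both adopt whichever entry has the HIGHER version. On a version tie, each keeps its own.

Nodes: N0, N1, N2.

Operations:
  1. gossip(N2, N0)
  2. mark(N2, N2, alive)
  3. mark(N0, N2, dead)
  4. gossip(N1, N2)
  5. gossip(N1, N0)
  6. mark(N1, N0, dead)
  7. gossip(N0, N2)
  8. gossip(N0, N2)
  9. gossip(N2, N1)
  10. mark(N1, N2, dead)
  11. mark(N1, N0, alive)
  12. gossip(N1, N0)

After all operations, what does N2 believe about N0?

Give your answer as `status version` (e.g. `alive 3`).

Op 1: gossip N2<->N0 -> N2.N0=(alive,v0) N2.N1=(alive,v0) N2.N2=(alive,v0) | N0.N0=(alive,v0) N0.N1=(alive,v0) N0.N2=(alive,v0)
Op 2: N2 marks N2=alive -> (alive,v1)
Op 3: N0 marks N2=dead -> (dead,v1)
Op 4: gossip N1<->N2 -> N1.N0=(alive,v0) N1.N1=(alive,v0) N1.N2=(alive,v1) | N2.N0=(alive,v0) N2.N1=(alive,v0) N2.N2=(alive,v1)
Op 5: gossip N1<->N0 -> N1.N0=(alive,v0) N1.N1=(alive,v0) N1.N2=(alive,v1) | N0.N0=(alive,v0) N0.N1=(alive,v0) N0.N2=(dead,v1)
Op 6: N1 marks N0=dead -> (dead,v1)
Op 7: gossip N0<->N2 -> N0.N0=(alive,v0) N0.N1=(alive,v0) N0.N2=(dead,v1) | N2.N0=(alive,v0) N2.N1=(alive,v0) N2.N2=(alive,v1)
Op 8: gossip N0<->N2 -> N0.N0=(alive,v0) N0.N1=(alive,v0) N0.N2=(dead,v1) | N2.N0=(alive,v0) N2.N1=(alive,v0) N2.N2=(alive,v1)
Op 9: gossip N2<->N1 -> N2.N0=(dead,v1) N2.N1=(alive,v0) N2.N2=(alive,v1) | N1.N0=(dead,v1) N1.N1=(alive,v0) N1.N2=(alive,v1)
Op 10: N1 marks N2=dead -> (dead,v2)
Op 11: N1 marks N0=alive -> (alive,v2)
Op 12: gossip N1<->N0 -> N1.N0=(alive,v2) N1.N1=(alive,v0) N1.N2=(dead,v2) | N0.N0=(alive,v2) N0.N1=(alive,v0) N0.N2=(dead,v2)

Answer: dead 1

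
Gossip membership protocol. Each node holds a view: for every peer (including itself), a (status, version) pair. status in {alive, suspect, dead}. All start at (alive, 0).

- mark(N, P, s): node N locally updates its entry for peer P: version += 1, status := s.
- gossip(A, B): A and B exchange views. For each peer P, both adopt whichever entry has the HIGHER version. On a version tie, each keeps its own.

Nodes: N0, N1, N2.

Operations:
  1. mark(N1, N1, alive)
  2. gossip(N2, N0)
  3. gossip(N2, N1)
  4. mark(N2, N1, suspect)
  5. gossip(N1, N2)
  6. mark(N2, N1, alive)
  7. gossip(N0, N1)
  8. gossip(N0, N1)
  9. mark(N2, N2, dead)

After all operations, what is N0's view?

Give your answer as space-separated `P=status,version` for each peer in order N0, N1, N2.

Answer: N0=alive,0 N1=suspect,2 N2=alive,0

Derivation:
Op 1: N1 marks N1=alive -> (alive,v1)
Op 2: gossip N2<->N0 -> N2.N0=(alive,v0) N2.N1=(alive,v0) N2.N2=(alive,v0) | N0.N0=(alive,v0) N0.N1=(alive,v0) N0.N2=(alive,v0)
Op 3: gossip N2<->N1 -> N2.N0=(alive,v0) N2.N1=(alive,v1) N2.N2=(alive,v0) | N1.N0=(alive,v0) N1.N1=(alive,v1) N1.N2=(alive,v0)
Op 4: N2 marks N1=suspect -> (suspect,v2)
Op 5: gossip N1<->N2 -> N1.N0=(alive,v0) N1.N1=(suspect,v2) N1.N2=(alive,v0) | N2.N0=(alive,v0) N2.N1=(suspect,v2) N2.N2=(alive,v0)
Op 6: N2 marks N1=alive -> (alive,v3)
Op 7: gossip N0<->N1 -> N0.N0=(alive,v0) N0.N1=(suspect,v2) N0.N2=(alive,v0) | N1.N0=(alive,v0) N1.N1=(suspect,v2) N1.N2=(alive,v0)
Op 8: gossip N0<->N1 -> N0.N0=(alive,v0) N0.N1=(suspect,v2) N0.N2=(alive,v0) | N1.N0=(alive,v0) N1.N1=(suspect,v2) N1.N2=(alive,v0)
Op 9: N2 marks N2=dead -> (dead,v1)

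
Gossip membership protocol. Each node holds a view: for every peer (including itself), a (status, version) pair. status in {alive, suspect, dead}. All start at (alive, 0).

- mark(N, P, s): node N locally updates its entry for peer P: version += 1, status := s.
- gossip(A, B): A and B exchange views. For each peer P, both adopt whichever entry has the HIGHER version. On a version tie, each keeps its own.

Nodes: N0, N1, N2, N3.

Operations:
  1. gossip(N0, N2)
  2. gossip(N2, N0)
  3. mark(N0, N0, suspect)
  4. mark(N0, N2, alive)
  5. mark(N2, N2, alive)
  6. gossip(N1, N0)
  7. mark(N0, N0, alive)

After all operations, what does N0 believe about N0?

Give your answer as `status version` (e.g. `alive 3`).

Answer: alive 2

Derivation:
Op 1: gossip N0<->N2 -> N0.N0=(alive,v0) N0.N1=(alive,v0) N0.N2=(alive,v0) N0.N3=(alive,v0) | N2.N0=(alive,v0) N2.N1=(alive,v0) N2.N2=(alive,v0) N2.N3=(alive,v0)
Op 2: gossip N2<->N0 -> N2.N0=(alive,v0) N2.N1=(alive,v0) N2.N2=(alive,v0) N2.N3=(alive,v0) | N0.N0=(alive,v0) N0.N1=(alive,v0) N0.N2=(alive,v0) N0.N3=(alive,v0)
Op 3: N0 marks N0=suspect -> (suspect,v1)
Op 4: N0 marks N2=alive -> (alive,v1)
Op 5: N2 marks N2=alive -> (alive,v1)
Op 6: gossip N1<->N0 -> N1.N0=(suspect,v1) N1.N1=(alive,v0) N1.N2=(alive,v1) N1.N3=(alive,v0) | N0.N0=(suspect,v1) N0.N1=(alive,v0) N0.N2=(alive,v1) N0.N3=(alive,v0)
Op 7: N0 marks N0=alive -> (alive,v2)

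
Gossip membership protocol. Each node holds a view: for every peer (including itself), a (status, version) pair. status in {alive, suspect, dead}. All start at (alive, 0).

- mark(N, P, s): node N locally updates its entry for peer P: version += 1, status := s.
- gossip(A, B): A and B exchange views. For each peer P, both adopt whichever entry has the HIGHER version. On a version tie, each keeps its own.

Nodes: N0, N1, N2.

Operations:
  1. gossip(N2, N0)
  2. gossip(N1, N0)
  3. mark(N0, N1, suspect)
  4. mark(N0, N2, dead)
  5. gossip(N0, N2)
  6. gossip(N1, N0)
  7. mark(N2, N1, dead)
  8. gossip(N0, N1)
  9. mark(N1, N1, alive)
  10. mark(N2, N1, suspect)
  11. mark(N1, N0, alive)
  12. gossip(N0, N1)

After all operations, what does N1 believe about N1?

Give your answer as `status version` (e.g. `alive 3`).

Answer: alive 2

Derivation:
Op 1: gossip N2<->N0 -> N2.N0=(alive,v0) N2.N1=(alive,v0) N2.N2=(alive,v0) | N0.N0=(alive,v0) N0.N1=(alive,v0) N0.N2=(alive,v0)
Op 2: gossip N1<->N0 -> N1.N0=(alive,v0) N1.N1=(alive,v0) N1.N2=(alive,v0) | N0.N0=(alive,v0) N0.N1=(alive,v0) N0.N2=(alive,v0)
Op 3: N0 marks N1=suspect -> (suspect,v1)
Op 4: N0 marks N2=dead -> (dead,v1)
Op 5: gossip N0<->N2 -> N0.N0=(alive,v0) N0.N1=(suspect,v1) N0.N2=(dead,v1) | N2.N0=(alive,v0) N2.N1=(suspect,v1) N2.N2=(dead,v1)
Op 6: gossip N1<->N0 -> N1.N0=(alive,v0) N1.N1=(suspect,v1) N1.N2=(dead,v1) | N0.N0=(alive,v0) N0.N1=(suspect,v1) N0.N2=(dead,v1)
Op 7: N2 marks N1=dead -> (dead,v2)
Op 8: gossip N0<->N1 -> N0.N0=(alive,v0) N0.N1=(suspect,v1) N0.N2=(dead,v1) | N1.N0=(alive,v0) N1.N1=(suspect,v1) N1.N2=(dead,v1)
Op 9: N1 marks N1=alive -> (alive,v2)
Op 10: N2 marks N1=suspect -> (suspect,v3)
Op 11: N1 marks N0=alive -> (alive,v1)
Op 12: gossip N0<->N1 -> N0.N0=(alive,v1) N0.N1=(alive,v2) N0.N2=(dead,v1) | N1.N0=(alive,v1) N1.N1=(alive,v2) N1.N2=(dead,v1)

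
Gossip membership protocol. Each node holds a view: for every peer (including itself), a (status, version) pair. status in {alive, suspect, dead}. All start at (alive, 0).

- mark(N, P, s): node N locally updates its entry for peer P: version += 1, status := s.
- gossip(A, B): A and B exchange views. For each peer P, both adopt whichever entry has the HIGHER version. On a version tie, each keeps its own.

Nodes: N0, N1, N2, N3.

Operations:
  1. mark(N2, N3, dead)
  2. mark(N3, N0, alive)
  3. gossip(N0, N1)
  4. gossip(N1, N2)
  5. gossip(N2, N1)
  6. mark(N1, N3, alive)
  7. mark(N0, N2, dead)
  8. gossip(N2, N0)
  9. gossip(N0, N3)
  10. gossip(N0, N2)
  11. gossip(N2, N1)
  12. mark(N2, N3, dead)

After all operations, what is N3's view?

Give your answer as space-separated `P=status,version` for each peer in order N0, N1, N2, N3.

Answer: N0=alive,1 N1=alive,0 N2=dead,1 N3=dead,1

Derivation:
Op 1: N2 marks N3=dead -> (dead,v1)
Op 2: N3 marks N0=alive -> (alive,v1)
Op 3: gossip N0<->N1 -> N0.N0=(alive,v0) N0.N1=(alive,v0) N0.N2=(alive,v0) N0.N3=(alive,v0) | N1.N0=(alive,v0) N1.N1=(alive,v0) N1.N2=(alive,v0) N1.N3=(alive,v0)
Op 4: gossip N1<->N2 -> N1.N0=(alive,v0) N1.N1=(alive,v0) N1.N2=(alive,v0) N1.N3=(dead,v1) | N2.N0=(alive,v0) N2.N1=(alive,v0) N2.N2=(alive,v0) N2.N3=(dead,v1)
Op 5: gossip N2<->N1 -> N2.N0=(alive,v0) N2.N1=(alive,v0) N2.N2=(alive,v0) N2.N3=(dead,v1) | N1.N0=(alive,v0) N1.N1=(alive,v0) N1.N2=(alive,v0) N1.N3=(dead,v1)
Op 6: N1 marks N3=alive -> (alive,v2)
Op 7: N0 marks N2=dead -> (dead,v1)
Op 8: gossip N2<->N0 -> N2.N0=(alive,v0) N2.N1=(alive,v0) N2.N2=(dead,v1) N2.N3=(dead,v1) | N0.N0=(alive,v0) N0.N1=(alive,v0) N0.N2=(dead,v1) N0.N3=(dead,v1)
Op 9: gossip N0<->N3 -> N0.N0=(alive,v1) N0.N1=(alive,v0) N0.N2=(dead,v1) N0.N3=(dead,v1) | N3.N0=(alive,v1) N3.N1=(alive,v0) N3.N2=(dead,v1) N3.N3=(dead,v1)
Op 10: gossip N0<->N2 -> N0.N0=(alive,v1) N0.N1=(alive,v0) N0.N2=(dead,v1) N0.N3=(dead,v1) | N2.N0=(alive,v1) N2.N1=(alive,v0) N2.N2=(dead,v1) N2.N3=(dead,v1)
Op 11: gossip N2<->N1 -> N2.N0=(alive,v1) N2.N1=(alive,v0) N2.N2=(dead,v1) N2.N3=(alive,v2) | N1.N0=(alive,v1) N1.N1=(alive,v0) N1.N2=(dead,v1) N1.N3=(alive,v2)
Op 12: N2 marks N3=dead -> (dead,v3)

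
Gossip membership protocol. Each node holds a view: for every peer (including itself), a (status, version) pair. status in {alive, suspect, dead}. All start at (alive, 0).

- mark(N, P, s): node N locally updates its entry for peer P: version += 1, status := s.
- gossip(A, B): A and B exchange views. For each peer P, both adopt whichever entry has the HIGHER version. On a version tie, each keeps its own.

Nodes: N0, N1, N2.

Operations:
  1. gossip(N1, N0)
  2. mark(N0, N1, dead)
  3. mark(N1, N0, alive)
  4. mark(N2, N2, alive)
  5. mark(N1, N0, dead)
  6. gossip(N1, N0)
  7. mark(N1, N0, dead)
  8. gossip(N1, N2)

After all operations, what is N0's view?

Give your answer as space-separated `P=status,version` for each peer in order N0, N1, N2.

Answer: N0=dead,2 N1=dead,1 N2=alive,0

Derivation:
Op 1: gossip N1<->N0 -> N1.N0=(alive,v0) N1.N1=(alive,v0) N1.N2=(alive,v0) | N0.N0=(alive,v0) N0.N1=(alive,v0) N0.N2=(alive,v0)
Op 2: N0 marks N1=dead -> (dead,v1)
Op 3: N1 marks N0=alive -> (alive,v1)
Op 4: N2 marks N2=alive -> (alive,v1)
Op 5: N1 marks N0=dead -> (dead,v2)
Op 6: gossip N1<->N0 -> N1.N0=(dead,v2) N1.N1=(dead,v1) N1.N2=(alive,v0) | N0.N0=(dead,v2) N0.N1=(dead,v1) N0.N2=(alive,v0)
Op 7: N1 marks N0=dead -> (dead,v3)
Op 8: gossip N1<->N2 -> N1.N0=(dead,v3) N1.N1=(dead,v1) N1.N2=(alive,v1) | N2.N0=(dead,v3) N2.N1=(dead,v1) N2.N2=(alive,v1)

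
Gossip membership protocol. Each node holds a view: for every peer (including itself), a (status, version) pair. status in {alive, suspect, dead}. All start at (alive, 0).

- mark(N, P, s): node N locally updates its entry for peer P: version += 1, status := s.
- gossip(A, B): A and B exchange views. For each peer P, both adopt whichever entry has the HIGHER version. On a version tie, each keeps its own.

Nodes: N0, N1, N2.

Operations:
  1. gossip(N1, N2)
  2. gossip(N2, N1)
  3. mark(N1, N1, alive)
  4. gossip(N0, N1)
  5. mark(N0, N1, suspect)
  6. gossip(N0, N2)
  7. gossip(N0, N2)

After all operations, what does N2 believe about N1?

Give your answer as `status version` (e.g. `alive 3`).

Op 1: gossip N1<->N2 -> N1.N0=(alive,v0) N1.N1=(alive,v0) N1.N2=(alive,v0) | N2.N0=(alive,v0) N2.N1=(alive,v0) N2.N2=(alive,v0)
Op 2: gossip N2<->N1 -> N2.N0=(alive,v0) N2.N1=(alive,v0) N2.N2=(alive,v0) | N1.N0=(alive,v0) N1.N1=(alive,v0) N1.N2=(alive,v0)
Op 3: N1 marks N1=alive -> (alive,v1)
Op 4: gossip N0<->N1 -> N0.N0=(alive,v0) N0.N1=(alive,v1) N0.N2=(alive,v0) | N1.N0=(alive,v0) N1.N1=(alive,v1) N1.N2=(alive,v0)
Op 5: N0 marks N1=suspect -> (suspect,v2)
Op 6: gossip N0<->N2 -> N0.N0=(alive,v0) N0.N1=(suspect,v2) N0.N2=(alive,v0) | N2.N0=(alive,v0) N2.N1=(suspect,v2) N2.N2=(alive,v0)
Op 7: gossip N0<->N2 -> N0.N0=(alive,v0) N0.N1=(suspect,v2) N0.N2=(alive,v0) | N2.N0=(alive,v0) N2.N1=(suspect,v2) N2.N2=(alive,v0)

Answer: suspect 2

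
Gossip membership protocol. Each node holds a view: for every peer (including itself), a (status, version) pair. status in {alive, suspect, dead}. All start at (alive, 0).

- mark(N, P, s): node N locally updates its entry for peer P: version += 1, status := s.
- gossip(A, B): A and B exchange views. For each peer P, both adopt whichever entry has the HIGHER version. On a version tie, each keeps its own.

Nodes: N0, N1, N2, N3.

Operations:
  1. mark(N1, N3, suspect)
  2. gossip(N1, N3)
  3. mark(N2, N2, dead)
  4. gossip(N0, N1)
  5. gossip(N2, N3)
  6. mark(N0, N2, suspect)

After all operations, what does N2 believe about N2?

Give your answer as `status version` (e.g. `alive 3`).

Op 1: N1 marks N3=suspect -> (suspect,v1)
Op 2: gossip N1<->N3 -> N1.N0=(alive,v0) N1.N1=(alive,v0) N1.N2=(alive,v0) N1.N3=(suspect,v1) | N3.N0=(alive,v0) N3.N1=(alive,v0) N3.N2=(alive,v0) N3.N3=(suspect,v1)
Op 3: N2 marks N2=dead -> (dead,v1)
Op 4: gossip N0<->N1 -> N0.N0=(alive,v0) N0.N1=(alive,v0) N0.N2=(alive,v0) N0.N3=(suspect,v1) | N1.N0=(alive,v0) N1.N1=(alive,v0) N1.N2=(alive,v0) N1.N3=(suspect,v1)
Op 5: gossip N2<->N3 -> N2.N0=(alive,v0) N2.N1=(alive,v0) N2.N2=(dead,v1) N2.N3=(suspect,v1) | N3.N0=(alive,v0) N3.N1=(alive,v0) N3.N2=(dead,v1) N3.N3=(suspect,v1)
Op 6: N0 marks N2=suspect -> (suspect,v1)

Answer: dead 1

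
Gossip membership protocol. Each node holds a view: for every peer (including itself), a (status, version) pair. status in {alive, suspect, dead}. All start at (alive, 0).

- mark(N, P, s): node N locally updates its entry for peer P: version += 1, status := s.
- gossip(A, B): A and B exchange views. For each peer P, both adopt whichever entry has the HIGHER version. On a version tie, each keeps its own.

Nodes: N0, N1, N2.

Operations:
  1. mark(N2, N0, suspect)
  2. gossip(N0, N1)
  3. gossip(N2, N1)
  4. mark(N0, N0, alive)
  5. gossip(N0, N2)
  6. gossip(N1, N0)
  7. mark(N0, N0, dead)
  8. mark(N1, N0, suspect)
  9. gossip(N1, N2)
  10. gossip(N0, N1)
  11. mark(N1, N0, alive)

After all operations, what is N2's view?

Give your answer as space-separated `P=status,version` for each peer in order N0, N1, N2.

Answer: N0=suspect,2 N1=alive,0 N2=alive,0

Derivation:
Op 1: N2 marks N0=suspect -> (suspect,v1)
Op 2: gossip N0<->N1 -> N0.N0=(alive,v0) N0.N1=(alive,v0) N0.N2=(alive,v0) | N1.N0=(alive,v0) N1.N1=(alive,v0) N1.N2=(alive,v0)
Op 3: gossip N2<->N1 -> N2.N0=(suspect,v1) N2.N1=(alive,v0) N2.N2=(alive,v0) | N1.N0=(suspect,v1) N1.N1=(alive,v0) N1.N2=(alive,v0)
Op 4: N0 marks N0=alive -> (alive,v1)
Op 5: gossip N0<->N2 -> N0.N0=(alive,v1) N0.N1=(alive,v0) N0.N2=(alive,v0) | N2.N0=(suspect,v1) N2.N1=(alive,v0) N2.N2=(alive,v0)
Op 6: gossip N1<->N0 -> N1.N0=(suspect,v1) N1.N1=(alive,v0) N1.N2=(alive,v0) | N0.N0=(alive,v1) N0.N1=(alive,v0) N0.N2=(alive,v0)
Op 7: N0 marks N0=dead -> (dead,v2)
Op 8: N1 marks N0=suspect -> (suspect,v2)
Op 9: gossip N1<->N2 -> N1.N0=(suspect,v2) N1.N1=(alive,v0) N1.N2=(alive,v0) | N2.N0=(suspect,v2) N2.N1=(alive,v0) N2.N2=(alive,v0)
Op 10: gossip N0<->N1 -> N0.N0=(dead,v2) N0.N1=(alive,v0) N0.N2=(alive,v0) | N1.N0=(suspect,v2) N1.N1=(alive,v0) N1.N2=(alive,v0)
Op 11: N1 marks N0=alive -> (alive,v3)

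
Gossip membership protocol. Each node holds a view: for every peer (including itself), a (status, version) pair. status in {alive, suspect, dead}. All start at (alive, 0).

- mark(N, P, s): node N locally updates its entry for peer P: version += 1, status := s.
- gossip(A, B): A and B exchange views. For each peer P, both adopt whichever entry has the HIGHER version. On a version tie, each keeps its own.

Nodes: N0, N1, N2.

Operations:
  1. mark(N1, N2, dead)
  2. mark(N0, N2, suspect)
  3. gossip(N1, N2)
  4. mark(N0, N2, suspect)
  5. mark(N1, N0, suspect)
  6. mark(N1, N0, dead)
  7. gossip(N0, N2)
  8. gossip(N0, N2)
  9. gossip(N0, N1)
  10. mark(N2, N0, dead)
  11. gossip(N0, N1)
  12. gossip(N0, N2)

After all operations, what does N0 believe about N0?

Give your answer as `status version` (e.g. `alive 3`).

Op 1: N1 marks N2=dead -> (dead,v1)
Op 2: N0 marks N2=suspect -> (suspect,v1)
Op 3: gossip N1<->N2 -> N1.N0=(alive,v0) N1.N1=(alive,v0) N1.N2=(dead,v1) | N2.N0=(alive,v0) N2.N1=(alive,v0) N2.N2=(dead,v1)
Op 4: N0 marks N2=suspect -> (suspect,v2)
Op 5: N1 marks N0=suspect -> (suspect,v1)
Op 6: N1 marks N0=dead -> (dead,v2)
Op 7: gossip N0<->N2 -> N0.N0=(alive,v0) N0.N1=(alive,v0) N0.N2=(suspect,v2) | N2.N0=(alive,v0) N2.N1=(alive,v0) N2.N2=(suspect,v2)
Op 8: gossip N0<->N2 -> N0.N0=(alive,v0) N0.N1=(alive,v0) N0.N2=(suspect,v2) | N2.N0=(alive,v0) N2.N1=(alive,v0) N2.N2=(suspect,v2)
Op 9: gossip N0<->N1 -> N0.N0=(dead,v2) N0.N1=(alive,v0) N0.N2=(suspect,v2) | N1.N0=(dead,v2) N1.N1=(alive,v0) N1.N2=(suspect,v2)
Op 10: N2 marks N0=dead -> (dead,v1)
Op 11: gossip N0<->N1 -> N0.N0=(dead,v2) N0.N1=(alive,v0) N0.N2=(suspect,v2) | N1.N0=(dead,v2) N1.N1=(alive,v0) N1.N2=(suspect,v2)
Op 12: gossip N0<->N2 -> N0.N0=(dead,v2) N0.N1=(alive,v0) N0.N2=(suspect,v2) | N2.N0=(dead,v2) N2.N1=(alive,v0) N2.N2=(suspect,v2)

Answer: dead 2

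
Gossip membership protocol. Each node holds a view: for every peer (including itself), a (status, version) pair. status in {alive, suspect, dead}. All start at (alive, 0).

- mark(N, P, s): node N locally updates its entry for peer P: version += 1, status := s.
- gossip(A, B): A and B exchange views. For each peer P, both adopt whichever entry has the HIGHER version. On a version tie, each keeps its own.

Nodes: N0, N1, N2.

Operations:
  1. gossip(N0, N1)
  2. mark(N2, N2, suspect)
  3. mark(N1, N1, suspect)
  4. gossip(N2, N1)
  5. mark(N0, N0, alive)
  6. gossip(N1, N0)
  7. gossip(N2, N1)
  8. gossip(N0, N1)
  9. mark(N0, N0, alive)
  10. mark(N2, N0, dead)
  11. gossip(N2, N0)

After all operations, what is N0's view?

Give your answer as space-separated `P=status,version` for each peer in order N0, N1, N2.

Answer: N0=alive,2 N1=suspect,1 N2=suspect,1

Derivation:
Op 1: gossip N0<->N1 -> N0.N0=(alive,v0) N0.N1=(alive,v0) N0.N2=(alive,v0) | N1.N0=(alive,v0) N1.N1=(alive,v0) N1.N2=(alive,v0)
Op 2: N2 marks N2=suspect -> (suspect,v1)
Op 3: N1 marks N1=suspect -> (suspect,v1)
Op 4: gossip N2<->N1 -> N2.N0=(alive,v0) N2.N1=(suspect,v1) N2.N2=(suspect,v1) | N1.N0=(alive,v0) N1.N1=(suspect,v1) N1.N2=(suspect,v1)
Op 5: N0 marks N0=alive -> (alive,v1)
Op 6: gossip N1<->N0 -> N1.N0=(alive,v1) N1.N1=(suspect,v1) N1.N2=(suspect,v1) | N0.N0=(alive,v1) N0.N1=(suspect,v1) N0.N2=(suspect,v1)
Op 7: gossip N2<->N1 -> N2.N0=(alive,v1) N2.N1=(suspect,v1) N2.N2=(suspect,v1) | N1.N0=(alive,v1) N1.N1=(suspect,v1) N1.N2=(suspect,v1)
Op 8: gossip N0<->N1 -> N0.N0=(alive,v1) N0.N1=(suspect,v1) N0.N2=(suspect,v1) | N1.N0=(alive,v1) N1.N1=(suspect,v1) N1.N2=(suspect,v1)
Op 9: N0 marks N0=alive -> (alive,v2)
Op 10: N2 marks N0=dead -> (dead,v2)
Op 11: gossip N2<->N0 -> N2.N0=(dead,v2) N2.N1=(suspect,v1) N2.N2=(suspect,v1) | N0.N0=(alive,v2) N0.N1=(suspect,v1) N0.N2=(suspect,v1)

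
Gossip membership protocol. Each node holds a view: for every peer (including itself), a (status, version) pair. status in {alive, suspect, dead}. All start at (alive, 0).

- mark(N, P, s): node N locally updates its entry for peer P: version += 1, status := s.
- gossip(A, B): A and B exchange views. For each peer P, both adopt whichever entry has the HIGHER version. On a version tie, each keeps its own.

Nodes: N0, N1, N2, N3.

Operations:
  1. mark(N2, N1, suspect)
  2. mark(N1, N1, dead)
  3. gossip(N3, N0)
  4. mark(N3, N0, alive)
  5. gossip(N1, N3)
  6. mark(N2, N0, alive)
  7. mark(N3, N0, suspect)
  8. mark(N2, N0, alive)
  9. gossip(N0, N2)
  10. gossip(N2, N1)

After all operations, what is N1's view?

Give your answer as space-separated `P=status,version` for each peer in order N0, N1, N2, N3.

Op 1: N2 marks N1=suspect -> (suspect,v1)
Op 2: N1 marks N1=dead -> (dead,v1)
Op 3: gossip N3<->N0 -> N3.N0=(alive,v0) N3.N1=(alive,v0) N3.N2=(alive,v0) N3.N3=(alive,v0) | N0.N0=(alive,v0) N0.N1=(alive,v0) N0.N2=(alive,v0) N0.N3=(alive,v0)
Op 4: N3 marks N0=alive -> (alive,v1)
Op 5: gossip N1<->N3 -> N1.N0=(alive,v1) N1.N1=(dead,v1) N1.N2=(alive,v0) N1.N3=(alive,v0) | N3.N0=(alive,v1) N3.N1=(dead,v1) N3.N2=(alive,v0) N3.N3=(alive,v0)
Op 6: N2 marks N0=alive -> (alive,v1)
Op 7: N3 marks N0=suspect -> (suspect,v2)
Op 8: N2 marks N0=alive -> (alive,v2)
Op 9: gossip N0<->N2 -> N0.N0=(alive,v2) N0.N1=(suspect,v1) N0.N2=(alive,v0) N0.N3=(alive,v0) | N2.N0=(alive,v2) N2.N1=(suspect,v1) N2.N2=(alive,v0) N2.N3=(alive,v0)
Op 10: gossip N2<->N1 -> N2.N0=(alive,v2) N2.N1=(suspect,v1) N2.N2=(alive,v0) N2.N3=(alive,v0) | N1.N0=(alive,v2) N1.N1=(dead,v1) N1.N2=(alive,v0) N1.N3=(alive,v0)

Answer: N0=alive,2 N1=dead,1 N2=alive,0 N3=alive,0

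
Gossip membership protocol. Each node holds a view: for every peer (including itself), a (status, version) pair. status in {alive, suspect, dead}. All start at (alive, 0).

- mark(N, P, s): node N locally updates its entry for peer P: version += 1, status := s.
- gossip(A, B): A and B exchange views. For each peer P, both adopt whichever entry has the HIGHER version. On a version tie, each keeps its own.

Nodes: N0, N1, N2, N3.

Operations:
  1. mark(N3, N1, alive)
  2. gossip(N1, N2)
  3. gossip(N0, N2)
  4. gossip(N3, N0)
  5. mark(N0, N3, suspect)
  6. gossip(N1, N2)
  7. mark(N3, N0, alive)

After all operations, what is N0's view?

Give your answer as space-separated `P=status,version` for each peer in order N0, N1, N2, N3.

Op 1: N3 marks N1=alive -> (alive,v1)
Op 2: gossip N1<->N2 -> N1.N0=(alive,v0) N1.N1=(alive,v0) N1.N2=(alive,v0) N1.N3=(alive,v0) | N2.N0=(alive,v0) N2.N1=(alive,v0) N2.N2=(alive,v0) N2.N3=(alive,v0)
Op 3: gossip N0<->N2 -> N0.N0=(alive,v0) N0.N1=(alive,v0) N0.N2=(alive,v0) N0.N3=(alive,v0) | N2.N0=(alive,v0) N2.N1=(alive,v0) N2.N2=(alive,v0) N2.N3=(alive,v0)
Op 4: gossip N3<->N0 -> N3.N0=(alive,v0) N3.N1=(alive,v1) N3.N2=(alive,v0) N3.N3=(alive,v0) | N0.N0=(alive,v0) N0.N1=(alive,v1) N0.N2=(alive,v0) N0.N3=(alive,v0)
Op 5: N0 marks N3=suspect -> (suspect,v1)
Op 6: gossip N1<->N2 -> N1.N0=(alive,v0) N1.N1=(alive,v0) N1.N2=(alive,v0) N1.N3=(alive,v0) | N2.N0=(alive,v0) N2.N1=(alive,v0) N2.N2=(alive,v0) N2.N3=(alive,v0)
Op 7: N3 marks N0=alive -> (alive,v1)

Answer: N0=alive,0 N1=alive,1 N2=alive,0 N3=suspect,1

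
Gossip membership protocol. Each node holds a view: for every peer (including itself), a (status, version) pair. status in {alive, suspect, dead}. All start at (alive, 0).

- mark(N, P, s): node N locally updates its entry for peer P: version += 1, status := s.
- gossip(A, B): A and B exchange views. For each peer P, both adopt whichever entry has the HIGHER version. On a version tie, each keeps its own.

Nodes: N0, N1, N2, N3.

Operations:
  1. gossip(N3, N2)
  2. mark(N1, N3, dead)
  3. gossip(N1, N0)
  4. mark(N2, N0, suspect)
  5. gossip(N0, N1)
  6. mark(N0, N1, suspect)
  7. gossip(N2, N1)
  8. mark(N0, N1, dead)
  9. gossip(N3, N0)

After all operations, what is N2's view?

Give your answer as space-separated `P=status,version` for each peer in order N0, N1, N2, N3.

Answer: N0=suspect,1 N1=alive,0 N2=alive,0 N3=dead,1

Derivation:
Op 1: gossip N3<->N2 -> N3.N0=(alive,v0) N3.N1=(alive,v0) N3.N2=(alive,v0) N3.N3=(alive,v0) | N2.N0=(alive,v0) N2.N1=(alive,v0) N2.N2=(alive,v0) N2.N3=(alive,v0)
Op 2: N1 marks N3=dead -> (dead,v1)
Op 3: gossip N1<->N0 -> N1.N0=(alive,v0) N1.N1=(alive,v0) N1.N2=(alive,v0) N1.N3=(dead,v1) | N0.N0=(alive,v0) N0.N1=(alive,v0) N0.N2=(alive,v0) N0.N3=(dead,v1)
Op 4: N2 marks N0=suspect -> (suspect,v1)
Op 5: gossip N0<->N1 -> N0.N0=(alive,v0) N0.N1=(alive,v0) N0.N2=(alive,v0) N0.N3=(dead,v1) | N1.N0=(alive,v0) N1.N1=(alive,v0) N1.N2=(alive,v0) N1.N3=(dead,v1)
Op 6: N0 marks N1=suspect -> (suspect,v1)
Op 7: gossip N2<->N1 -> N2.N0=(suspect,v1) N2.N1=(alive,v0) N2.N2=(alive,v0) N2.N3=(dead,v1) | N1.N0=(suspect,v1) N1.N1=(alive,v0) N1.N2=(alive,v0) N1.N3=(dead,v1)
Op 8: N0 marks N1=dead -> (dead,v2)
Op 9: gossip N3<->N0 -> N3.N0=(alive,v0) N3.N1=(dead,v2) N3.N2=(alive,v0) N3.N3=(dead,v1) | N0.N0=(alive,v0) N0.N1=(dead,v2) N0.N2=(alive,v0) N0.N3=(dead,v1)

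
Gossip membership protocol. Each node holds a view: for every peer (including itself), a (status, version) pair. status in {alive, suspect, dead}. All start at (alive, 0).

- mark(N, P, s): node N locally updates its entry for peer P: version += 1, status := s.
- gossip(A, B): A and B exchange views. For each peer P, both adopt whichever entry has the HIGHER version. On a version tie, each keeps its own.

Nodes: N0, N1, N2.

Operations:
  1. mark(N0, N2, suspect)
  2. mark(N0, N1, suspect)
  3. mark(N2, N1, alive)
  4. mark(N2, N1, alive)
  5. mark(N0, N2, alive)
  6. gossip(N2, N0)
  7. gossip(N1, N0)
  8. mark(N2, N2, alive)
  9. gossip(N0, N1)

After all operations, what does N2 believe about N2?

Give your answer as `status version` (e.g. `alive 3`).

Answer: alive 3

Derivation:
Op 1: N0 marks N2=suspect -> (suspect,v1)
Op 2: N0 marks N1=suspect -> (suspect,v1)
Op 3: N2 marks N1=alive -> (alive,v1)
Op 4: N2 marks N1=alive -> (alive,v2)
Op 5: N0 marks N2=alive -> (alive,v2)
Op 6: gossip N2<->N0 -> N2.N0=(alive,v0) N2.N1=(alive,v2) N2.N2=(alive,v2) | N0.N0=(alive,v0) N0.N1=(alive,v2) N0.N2=(alive,v2)
Op 7: gossip N1<->N0 -> N1.N0=(alive,v0) N1.N1=(alive,v2) N1.N2=(alive,v2) | N0.N0=(alive,v0) N0.N1=(alive,v2) N0.N2=(alive,v2)
Op 8: N2 marks N2=alive -> (alive,v3)
Op 9: gossip N0<->N1 -> N0.N0=(alive,v0) N0.N1=(alive,v2) N0.N2=(alive,v2) | N1.N0=(alive,v0) N1.N1=(alive,v2) N1.N2=(alive,v2)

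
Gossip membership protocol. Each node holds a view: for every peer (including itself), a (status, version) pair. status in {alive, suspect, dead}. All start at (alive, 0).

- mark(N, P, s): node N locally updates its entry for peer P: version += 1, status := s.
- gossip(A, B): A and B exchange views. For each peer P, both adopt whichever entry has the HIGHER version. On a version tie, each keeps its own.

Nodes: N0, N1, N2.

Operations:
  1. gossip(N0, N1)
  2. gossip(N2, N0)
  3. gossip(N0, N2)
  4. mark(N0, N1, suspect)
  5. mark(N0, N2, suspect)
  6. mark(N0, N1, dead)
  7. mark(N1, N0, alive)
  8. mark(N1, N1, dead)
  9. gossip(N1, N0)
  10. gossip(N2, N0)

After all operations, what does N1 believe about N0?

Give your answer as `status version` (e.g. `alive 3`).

Op 1: gossip N0<->N1 -> N0.N0=(alive,v0) N0.N1=(alive,v0) N0.N2=(alive,v0) | N1.N0=(alive,v0) N1.N1=(alive,v0) N1.N2=(alive,v0)
Op 2: gossip N2<->N0 -> N2.N0=(alive,v0) N2.N1=(alive,v0) N2.N2=(alive,v0) | N0.N0=(alive,v0) N0.N1=(alive,v0) N0.N2=(alive,v0)
Op 3: gossip N0<->N2 -> N0.N0=(alive,v0) N0.N1=(alive,v0) N0.N2=(alive,v0) | N2.N0=(alive,v0) N2.N1=(alive,v0) N2.N2=(alive,v0)
Op 4: N0 marks N1=suspect -> (suspect,v1)
Op 5: N0 marks N2=suspect -> (suspect,v1)
Op 6: N0 marks N1=dead -> (dead,v2)
Op 7: N1 marks N0=alive -> (alive,v1)
Op 8: N1 marks N1=dead -> (dead,v1)
Op 9: gossip N1<->N0 -> N1.N0=(alive,v1) N1.N1=(dead,v2) N1.N2=(suspect,v1) | N0.N0=(alive,v1) N0.N1=(dead,v2) N0.N2=(suspect,v1)
Op 10: gossip N2<->N0 -> N2.N0=(alive,v1) N2.N1=(dead,v2) N2.N2=(suspect,v1) | N0.N0=(alive,v1) N0.N1=(dead,v2) N0.N2=(suspect,v1)

Answer: alive 1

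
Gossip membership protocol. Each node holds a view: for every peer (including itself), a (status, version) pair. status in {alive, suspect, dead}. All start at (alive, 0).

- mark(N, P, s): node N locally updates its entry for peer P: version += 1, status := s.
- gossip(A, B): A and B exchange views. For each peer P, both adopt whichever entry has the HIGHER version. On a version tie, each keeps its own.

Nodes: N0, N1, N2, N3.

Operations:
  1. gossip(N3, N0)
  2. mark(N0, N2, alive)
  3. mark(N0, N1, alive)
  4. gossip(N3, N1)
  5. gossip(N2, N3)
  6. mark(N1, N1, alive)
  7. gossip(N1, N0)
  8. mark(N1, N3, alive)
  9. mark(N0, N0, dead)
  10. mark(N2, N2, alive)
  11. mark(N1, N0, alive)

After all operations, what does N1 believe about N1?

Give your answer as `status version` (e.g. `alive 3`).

Op 1: gossip N3<->N0 -> N3.N0=(alive,v0) N3.N1=(alive,v0) N3.N2=(alive,v0) N3.N3=(alive,v0) | N0.N0=(alive,v0) N0.N1=(alive,v0) N0.N2=(alive,v0) N0.N3=(alive,v0)
Op 2: N0 marks N2=alive -> (alive,v1)
Op 3: N0 marks N1=alive -> (alive,v1)
Op 4: gossip N3<->N1 -> N3.N0=(alive,v0) N3.N1=(alive,v0) N3.N2=(alive,v0) N3.N3=(alive,v0) | N1.N0=(alive,v0) N1.N1=(alive,v0) N1.N2=(alive,v0) N1.N3=(alive,v0)
Op 5: gossip N2<->N3 -> N2.N0=(alive,v0) N2.N1=(alive,v0) N2.N2=(alive,v0) N2.N3=(alive,v0) | N3.N0=(alive,v0) N3.N1=(alive,v0) N3.N2=(alive,v0) N3.N3=(alive,v0)
Op 6: N1 marks N1=alive -> (alive,v1)
Op 7: gossip N1<->N0 -> N1.N0=(alive,v0) N1.N1=(alive,v1) N1.N2=(alive,v1) N1.N3=(alive,v0) | N0.N0=(alive,v0) N0.N1=(alive,v1) N0.N2=(alive,v1) N0.N3=(alive,v0)
Op 8: N1 marks N3=alive -> (alive,v1)
Op 9: N0 marks N0=dead -> (dead,v1)
Op 10: N2 marks N2=alive -> (alive,v1)
Op 11: N1 marks N0=alive -> (alive,v1)

Answer: alive 1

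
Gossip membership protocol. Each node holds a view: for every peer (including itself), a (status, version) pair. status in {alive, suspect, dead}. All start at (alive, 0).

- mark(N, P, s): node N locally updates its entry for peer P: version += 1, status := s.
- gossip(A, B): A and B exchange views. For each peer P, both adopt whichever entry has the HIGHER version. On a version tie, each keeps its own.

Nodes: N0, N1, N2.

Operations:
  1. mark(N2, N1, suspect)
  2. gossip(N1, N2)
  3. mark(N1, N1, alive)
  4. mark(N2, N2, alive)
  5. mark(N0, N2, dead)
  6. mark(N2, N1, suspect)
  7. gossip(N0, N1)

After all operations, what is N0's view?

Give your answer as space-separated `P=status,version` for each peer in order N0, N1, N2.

Answer: N0=alive,0 N1=alive,2 N2=dead,1

Derivation:
Op 1: N2 marks N1=suspect -> (suspect,v1)
Op 2: gossip N1<->N2 -> N1.N0=(alive,v0) N1.N1=(suspect,v1) N1.N2=(alive,v0) | N2.N0=(alive,v0) N2.N1=(suspect,v1) N2.N2=(alive,v0)
Op 3: N1 marks N1=alive -> (alive,v2)
Op 4: N2 marks N2=alive -> (alive,v1)
Op 5: N0 marks N2=dead -> (dead,v1)
Op 6: N2 marks N1=suspect -> (suspect,v2)
Op 7: gossip N0<->N1 -> N0.N0=(alive,v0) N0.N1=(alive,v2) N0.N2=(dead,v1) | N1.N0=(alive,v0) N1.N1=(alive,v2) N1.N2=(dead,v1)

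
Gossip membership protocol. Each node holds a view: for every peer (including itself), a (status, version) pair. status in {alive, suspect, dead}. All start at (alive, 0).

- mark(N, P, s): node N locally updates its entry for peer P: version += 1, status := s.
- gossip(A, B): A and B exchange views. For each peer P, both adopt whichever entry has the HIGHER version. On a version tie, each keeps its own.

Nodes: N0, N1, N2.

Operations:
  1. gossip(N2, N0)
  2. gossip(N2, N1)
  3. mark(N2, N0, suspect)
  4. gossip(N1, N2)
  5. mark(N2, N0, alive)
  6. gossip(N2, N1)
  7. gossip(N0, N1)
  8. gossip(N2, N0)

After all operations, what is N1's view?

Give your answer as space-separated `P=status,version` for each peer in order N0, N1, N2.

Answer: N0=alive,2 N1=alive,0 N2=alive,0

Derivation:
Op 1: gossip N2<->N0 -> N2.N0=(alive,v0) N2.N1=(alive,v0) N2.N2=(alive,v0) | N0.N0=(alive,v0) N0.N1=(alive,v0) N0.N2=(alive,v0)
Op 2: gossip N2<->N1 -> N2.N0=(alive,v0) N2.N1=(alive,v0) N2.N2=(alive,v0) | N1.N0=(alive,v0) N1.N1=(alive,v0) N1.N2=(alive,v0)
Op 3: N2 marks N0=suspect -> (suspect,v1)
Op 4: gossip N1<->N2 -> N1.N0=(suspect,v1) N1.N1=(alive,v0) N1.N2=(alive,v0) | N2.N0=(suspect,v1) N2.N1=(alive,v0) N2.N2=(alive,v0)
Op 5: N2 marks N0=alive -> (alive,v2)
Op 6: gossip N2<->N1 -> N2.N0=(alive,v2) N2.N1=(alive,v0) N2.N2=(alive,v0) | N1.N0=(alive,v2) N1.N1=(alive,v0) N1.N2=(alive,v0)
Op 7: gossip N0<->N1 -> N0.N0=(alive,v2) N0.N1=(alive,v0) N0.N2=(alive,v0) | N1.N0=(alive,v2) N1.N1=(alive,v0) N1.N2=(alive,v0)
Op 8: gossip N2<->N0 -> N2.N0=(alive,v2) N2.N1=(alive,v0) N2.N2=(alive,v0) | N0.N0=(alive,v2) N0.N1=(alive,v0) N0.N2=(alive,v0)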